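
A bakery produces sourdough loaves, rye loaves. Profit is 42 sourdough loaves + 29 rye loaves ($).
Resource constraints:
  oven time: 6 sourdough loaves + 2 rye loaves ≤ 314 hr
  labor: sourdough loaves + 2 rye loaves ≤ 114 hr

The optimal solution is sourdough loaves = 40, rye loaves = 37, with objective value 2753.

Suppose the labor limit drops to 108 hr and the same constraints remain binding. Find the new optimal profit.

Both oven time and labor are binding at x*.
Dual feasibility on the basic columns requires 6·y_oven time + 1·y_labor = 42, 2·y_oven time + 2·y_labor = 29.
→ y_oven time = 5.5 and y_labor = 9.
Δz = y_labor·Δb = 9 × (-6) = -54, so new z* = 2753 − 54 = 2699.

2699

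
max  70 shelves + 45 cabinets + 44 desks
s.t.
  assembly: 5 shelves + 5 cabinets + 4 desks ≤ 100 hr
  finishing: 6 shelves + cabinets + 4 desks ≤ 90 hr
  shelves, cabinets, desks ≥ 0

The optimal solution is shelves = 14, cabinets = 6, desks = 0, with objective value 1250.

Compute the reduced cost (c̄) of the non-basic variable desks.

-8

Both assembly and finishing are binding at x*.
The binding rows give the dual system: 5·y_assembly + 6·y_finishing = 70 and 5·y_assembly + 1·y_finishing = 45.
Solving: y_assembly = 8, y_finishing = 5.
Reduced cost of desks: c₃ − yᵀa₃ = 44 − (8·4 + 5·4) = 44 − 52 = -8.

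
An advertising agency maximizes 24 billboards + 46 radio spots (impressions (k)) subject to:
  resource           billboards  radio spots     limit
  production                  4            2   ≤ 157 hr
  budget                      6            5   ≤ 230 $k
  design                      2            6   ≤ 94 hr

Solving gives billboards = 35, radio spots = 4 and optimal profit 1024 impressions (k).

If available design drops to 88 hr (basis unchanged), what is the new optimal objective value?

988

At the optimum: production uses 148 of 157 (slack = 9); budget uses 230 of 230 (binding); design uses 94 of 94 (binding).
By complementary slackness, y = 0 for the non-binding constraint.
The binding rows give the dual system: 6·y_budget + 2·y_design = 24 and 5·y_budget + 6·y_design = 46.
Solving: y_budget = 2, y_design = 6.
Δz = y_design·Δb = 6 × (-6) = -36, so new z* = 1024 − 36 = 988.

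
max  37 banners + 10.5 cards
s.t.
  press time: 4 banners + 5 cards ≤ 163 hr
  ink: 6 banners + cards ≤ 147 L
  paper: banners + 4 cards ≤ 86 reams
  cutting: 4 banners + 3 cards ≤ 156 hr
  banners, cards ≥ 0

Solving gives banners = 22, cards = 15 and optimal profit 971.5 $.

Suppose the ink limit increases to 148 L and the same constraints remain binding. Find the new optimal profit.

Binding: press time and ink. Non-binding: paper (4 unused), cutting (23 unused).
Slack constraints have shadow price 0 (complementary slackness).
From A_Bᵀ y = c: 4·y_press time + 6·y_ink = 37; 5·y_press time + 1·y_ink = 10.5.
Solving: y_press time = 1, y_ink = 5.5.
Δz = y_ink·Δb = 5.5 × (1) = 5.5, so new z* = 971.5 + 5.5 = 977.

977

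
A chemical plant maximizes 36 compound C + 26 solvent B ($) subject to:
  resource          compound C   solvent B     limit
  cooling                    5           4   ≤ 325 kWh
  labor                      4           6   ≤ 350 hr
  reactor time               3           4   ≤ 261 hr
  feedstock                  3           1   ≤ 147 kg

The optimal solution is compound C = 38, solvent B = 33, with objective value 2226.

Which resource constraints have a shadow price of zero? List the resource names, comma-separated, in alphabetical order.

cooling, reactor time

cooling: 322/325 (slack 3)
labor: 350/350 (binding)
reactor time: 246/261 (slack 15)
feedstock: 147/147 (binding)
By complementary slackness, a constraint with positive slack has shadow price 0 → cooling, reactor time.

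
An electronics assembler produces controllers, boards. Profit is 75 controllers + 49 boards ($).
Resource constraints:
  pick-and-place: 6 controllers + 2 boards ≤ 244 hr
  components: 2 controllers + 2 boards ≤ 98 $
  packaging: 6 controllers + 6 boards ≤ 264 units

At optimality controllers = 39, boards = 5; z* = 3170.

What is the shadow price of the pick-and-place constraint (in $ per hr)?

6.5

Binding: pick-and-place and packaging. Non-binding: components (10 unused).
By complementary slackness, y = 0 for the non-binding constraint.
Dual feasibility on the basic columns requires 6·y_pick-and-place + 6·y_packaging = 75, 2·y_pick-and-place + 6·y_packaging = 49.
Solving: y_pick-and-place = 6.5, y_packaging = 6.
Shadow price of pick-and-place = 6.5.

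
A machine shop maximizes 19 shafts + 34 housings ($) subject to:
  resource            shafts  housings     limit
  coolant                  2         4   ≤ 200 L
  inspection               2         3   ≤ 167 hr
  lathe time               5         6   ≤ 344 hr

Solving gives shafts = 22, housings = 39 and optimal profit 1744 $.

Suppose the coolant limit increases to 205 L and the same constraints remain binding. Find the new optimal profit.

1779

Check each constraint at x*: coolant 200/200 (tight); inspection 161/167 (slack 6); lathe time 344/344 (tight).
Since inspection is not tight, its dual is 0.
The binding rows give the dual system: 2·y_coolant + 5·y_lathe time = 19 and 4·y_coolant + 6·y_lathe time = 34.
Solving: y_coolant = 7, y_lathe time = 1.
Δz = y_coolant·Δb = 7 × (5) = 35, so new z* = 1744 + 35 = 1779.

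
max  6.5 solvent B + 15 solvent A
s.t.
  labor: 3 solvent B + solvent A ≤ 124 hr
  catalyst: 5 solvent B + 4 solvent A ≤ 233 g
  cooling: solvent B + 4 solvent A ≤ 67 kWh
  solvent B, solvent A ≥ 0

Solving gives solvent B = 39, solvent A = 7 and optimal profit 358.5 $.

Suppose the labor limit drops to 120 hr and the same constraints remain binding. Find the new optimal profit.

Binding: labor and cooling. Non-binding: catalyst (10 unused).
Since catalyst is not tight, its dual is 0.
Dual feasibility on the basic columns requires 3·y_labor + 1·y_cooling = 6.5, 1·y_labor + 4·y_cooling = 15.
This yields shadow prices y_labor = 1, y_cooling = 3.5.
Δz = y_labor·Δb = 1 × (-4) = -4, so new z* = 358.5 − 4 = 354.5.

354.5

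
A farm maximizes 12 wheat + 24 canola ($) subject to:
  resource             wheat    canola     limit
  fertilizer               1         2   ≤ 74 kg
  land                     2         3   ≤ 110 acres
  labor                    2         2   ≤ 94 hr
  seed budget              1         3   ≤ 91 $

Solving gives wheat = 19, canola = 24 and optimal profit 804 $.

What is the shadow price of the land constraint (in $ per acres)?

Binding: land and seed budget. Non-binding: fertilizer (7 unused), labor (8 unused).
Slack constraints have shadow price 0 (complementary slackness).
Dual feasibility on the basic columns requires 2·y_land + 1·y_seed budget = 12, 3·y_land + 3·y_seed budget = 24.
→ y_land = 4 and y_seed budget = 4.
Shadow price of land = 4.

4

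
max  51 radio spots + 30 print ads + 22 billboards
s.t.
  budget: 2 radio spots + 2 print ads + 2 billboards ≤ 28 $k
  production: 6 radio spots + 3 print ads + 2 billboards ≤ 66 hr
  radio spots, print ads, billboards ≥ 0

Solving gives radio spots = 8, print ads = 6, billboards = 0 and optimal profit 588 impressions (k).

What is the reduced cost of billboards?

-1

Check each constraint at x*: budget 28/28 (tight); production 66/66 (tight).
Dual feasibility on the basic columns requires 2·y_budget + 6·y_production = 51, 2·y_budget + 3·y_production = 30.
Solving: y_budget = 4.5, y_production = 7.
Reduced cost of billboards: c₃ − yᵀa₃ = 22 − (4.5·2 + 7·2) = 22 − 23 = -1.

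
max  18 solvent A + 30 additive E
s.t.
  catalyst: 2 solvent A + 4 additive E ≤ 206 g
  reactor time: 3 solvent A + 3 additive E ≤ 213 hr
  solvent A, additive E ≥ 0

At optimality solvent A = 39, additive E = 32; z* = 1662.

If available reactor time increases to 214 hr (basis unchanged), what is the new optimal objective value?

Check each constraint at x*: catalyst 206/206 (tight); reactor time 213/213 (tight).
The binding rows give the dual system: 2·y_catalyst + 3·y_reactor time = 18 and 4·y_catalyst + 3·y_reactor time = 30.
→ y_catalyst = 6 and y_reactor time = 2.
Δz = y_reactor time·Δb = 2 × (1) = 2, so new z* = 1662 + 2 = 1664.

1664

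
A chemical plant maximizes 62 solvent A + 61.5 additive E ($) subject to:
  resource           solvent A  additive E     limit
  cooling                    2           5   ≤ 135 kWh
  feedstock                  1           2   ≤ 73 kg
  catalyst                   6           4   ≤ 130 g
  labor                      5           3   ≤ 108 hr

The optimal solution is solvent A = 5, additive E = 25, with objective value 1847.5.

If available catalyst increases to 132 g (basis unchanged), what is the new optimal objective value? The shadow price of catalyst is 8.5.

1864.5

Δb = 2, so new z* = 1847.5 + (8.5)·(2) = 1847.5 + 17 = 1864.5.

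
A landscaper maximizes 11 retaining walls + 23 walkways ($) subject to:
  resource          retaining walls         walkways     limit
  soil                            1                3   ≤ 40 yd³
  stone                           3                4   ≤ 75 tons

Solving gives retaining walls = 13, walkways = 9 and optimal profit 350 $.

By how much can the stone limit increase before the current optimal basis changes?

Binding constraints: soil, stone. The basis is B = [[1,3],[3,4]] with det -5.
Per unit increase in stone, x* moves by d = (0.6, -0.2).
The basis stays optimal until walkways reaches 0; allowable increase = 45 tons.

45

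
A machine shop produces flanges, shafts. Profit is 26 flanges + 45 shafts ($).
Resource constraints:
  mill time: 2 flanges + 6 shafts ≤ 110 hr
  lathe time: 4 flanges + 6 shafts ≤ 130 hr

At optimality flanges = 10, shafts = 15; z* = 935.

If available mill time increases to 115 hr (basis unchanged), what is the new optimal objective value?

945

Both mill time and lathe time are binding at x*.
The binding rows give the dual system: 2·y_mill time + 4·y_lathe time = 26 and 6·y_mill time + 6·y_lathe time = 45.
→ y_mill time = 2 and y_lathe time = 5.5.
Δz = y_mill time·Δb = 2 × (5) = 10, so new z* = 935 + 10 = 945.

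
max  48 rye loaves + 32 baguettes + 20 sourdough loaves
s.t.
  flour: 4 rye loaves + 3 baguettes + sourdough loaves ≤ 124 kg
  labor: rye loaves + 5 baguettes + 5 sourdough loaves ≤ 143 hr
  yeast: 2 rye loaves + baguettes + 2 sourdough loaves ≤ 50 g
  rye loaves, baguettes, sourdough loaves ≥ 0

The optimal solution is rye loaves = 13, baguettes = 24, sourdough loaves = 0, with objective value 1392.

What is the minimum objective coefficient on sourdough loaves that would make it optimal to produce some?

Binding: flour and yeast. Non-binding: labor (10 unused).
By complementary slackness, y = 0 for the non-binding constraint.
From A_Bᵀ y = c: 4·y_flour + 2·y_yeast = 48; 3·y_flour + 1·y_yeast = 32.
→ y_flour = 8 and y_yeast = 8.
sourdough loaves enters the basis when its profit ≥ yᵀa₃ = 8·1 + 8·2 = 24.

24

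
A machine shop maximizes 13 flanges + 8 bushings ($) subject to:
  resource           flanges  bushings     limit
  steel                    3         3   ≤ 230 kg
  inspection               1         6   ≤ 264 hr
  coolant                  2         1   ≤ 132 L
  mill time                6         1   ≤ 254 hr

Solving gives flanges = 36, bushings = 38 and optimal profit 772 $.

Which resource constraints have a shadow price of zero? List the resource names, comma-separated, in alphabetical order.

steel: 222/230 (slack 8)
inspection: 264/264 (binding)
coolant: 110/132 (slack 22)
mill time: 254/254 (binding)
By complementary slackness, a constraint with positive slack has shadow price 0 → coolant, steel.

coolant, steel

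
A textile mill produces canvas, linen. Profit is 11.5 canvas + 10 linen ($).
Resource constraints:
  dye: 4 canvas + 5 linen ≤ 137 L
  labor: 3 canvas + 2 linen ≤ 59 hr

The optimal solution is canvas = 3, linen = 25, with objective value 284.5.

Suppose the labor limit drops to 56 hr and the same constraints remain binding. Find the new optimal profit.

277

Check each constraint at x*: dye 137/137 (tight); labor 59/59 (tight).
The binding rows give the dual system: 4·y_dye + 3·y_labor = 11.5 and 5·y_dye + 2·y_labor = 10.
This yields shadow prices y_dye = 1, y_labor = 2.5.
Δz = y_labor·Δb = 2.5 × (-3) = -7.5, so new z* = 284.5 − 7.5 = 277.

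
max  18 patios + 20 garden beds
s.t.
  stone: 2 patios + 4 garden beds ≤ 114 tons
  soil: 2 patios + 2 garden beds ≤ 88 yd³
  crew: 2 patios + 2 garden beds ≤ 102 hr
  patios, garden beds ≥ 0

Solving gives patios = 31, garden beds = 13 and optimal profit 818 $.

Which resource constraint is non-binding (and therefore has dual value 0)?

stone: 114/114 (binding)
soil: 88/88 (binding)
crew: 88/102 (slack 14)
By complementary slackness, a constraint with positive slack has shadow price 0 → crew.

crew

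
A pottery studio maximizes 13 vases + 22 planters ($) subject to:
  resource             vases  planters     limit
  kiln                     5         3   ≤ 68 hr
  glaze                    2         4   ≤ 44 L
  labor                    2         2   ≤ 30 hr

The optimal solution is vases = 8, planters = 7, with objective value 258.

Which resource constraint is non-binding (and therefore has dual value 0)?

kiln

kiln: 61/68 (slack 7)
glaze: 44/44 (binding)
labor: 30/30 (binding)
By complementary slackness, a constraint with positive slack has shadow price 0 → kiln.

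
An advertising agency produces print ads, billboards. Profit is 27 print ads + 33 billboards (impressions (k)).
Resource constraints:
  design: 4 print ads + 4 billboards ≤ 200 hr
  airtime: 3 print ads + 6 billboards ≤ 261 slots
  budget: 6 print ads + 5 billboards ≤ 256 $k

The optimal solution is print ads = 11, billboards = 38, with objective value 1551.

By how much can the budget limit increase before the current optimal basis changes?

7

Binding constraints: airtime, budget. The basis is B = [[3,6],[6,5]] with det -21.
Per unit increase in budget, x* moves by d = (0.2857, -0.1429).
The basis stays optimal until design becomes binding; allowable increase = 7 $k.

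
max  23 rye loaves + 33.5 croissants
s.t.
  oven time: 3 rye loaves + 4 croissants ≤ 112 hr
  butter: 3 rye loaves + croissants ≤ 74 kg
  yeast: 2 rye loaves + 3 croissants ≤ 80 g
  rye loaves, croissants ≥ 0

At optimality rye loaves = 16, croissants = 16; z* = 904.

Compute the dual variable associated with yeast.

8.5

Check each constraint at x*: oven time 112/112 (tight); butter 64/74 (slack 10); yeast 80/80 (tight).
Since butter is not tight, its dual is 0.
Dual feasibility on the basic columns requires 3·y_oven time + 2·y_yeast = 23, 4·y_oven time + 3·y_yeast = 33.5.
→ y_oven time = 2 and y_yeast = 8.5.
Shadow price of yeast = 8.5.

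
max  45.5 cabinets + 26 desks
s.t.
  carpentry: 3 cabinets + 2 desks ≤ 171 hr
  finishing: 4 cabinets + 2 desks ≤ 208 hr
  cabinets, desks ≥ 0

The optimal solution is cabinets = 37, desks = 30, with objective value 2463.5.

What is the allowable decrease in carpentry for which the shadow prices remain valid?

15

Binding constraints: carpentry, finishing. The basis is B = [[3,2],[4,2]] with det -2.
Per unit decrease in carpentry, x* moves by d = (1, -2).
The basis stays optimal until desks reaches 0; allowable decrease = 15 hr.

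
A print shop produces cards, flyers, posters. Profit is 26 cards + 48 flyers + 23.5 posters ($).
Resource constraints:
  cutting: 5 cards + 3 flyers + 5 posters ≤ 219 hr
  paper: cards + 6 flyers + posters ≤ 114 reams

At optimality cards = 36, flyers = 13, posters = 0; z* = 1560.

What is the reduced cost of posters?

-2.5

Check each constraint at x*: cutting 219/219 (tight); paper 114/114 (tight).
Dual feasibility on the basic columns requires 5·y_cutting + 1·y_paper = 26, 3·y_cutting + 6·y_paper = 48.
This yields shadow prices y_cutting = 4, y_paper = 6.
Reduced cost of posters: c₃ − yᵀa₃ = 23.5 − (4·5 + 6·1) = 23.5 − 26 = -2.5.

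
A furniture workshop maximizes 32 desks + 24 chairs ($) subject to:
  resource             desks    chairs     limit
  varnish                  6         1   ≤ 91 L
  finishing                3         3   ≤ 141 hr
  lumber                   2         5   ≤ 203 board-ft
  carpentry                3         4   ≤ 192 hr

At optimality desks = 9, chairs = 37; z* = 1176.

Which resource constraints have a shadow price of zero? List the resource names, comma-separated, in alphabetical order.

varnish: 91/91 (binding)
finishing: 138/141 (slack 3)
lumber: 203/203 (binding)
carpentry: 175/192 (slack 17)
By complementary slackness, a constraint with positive slack has shadow price 0 → carpentry, finishing.

carpentry, finishing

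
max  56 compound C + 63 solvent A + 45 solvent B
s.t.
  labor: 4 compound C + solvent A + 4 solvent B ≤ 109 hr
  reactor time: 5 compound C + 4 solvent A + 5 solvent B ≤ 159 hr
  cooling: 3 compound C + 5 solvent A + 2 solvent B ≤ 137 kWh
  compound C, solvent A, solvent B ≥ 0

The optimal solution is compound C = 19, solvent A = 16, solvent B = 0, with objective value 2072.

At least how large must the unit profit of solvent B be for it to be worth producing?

49

Binding: reactor time and cooling. Non-binding: labor (17 unused).
Slack constraints have shadow price 0 (complementary slackness).
The binding rows give the dual system: 5·y_reactor time + 3·y_cooling = 56 and 4·y_reactor time + 5·y_cooling = 63.
This yields shadow prices y_reactor time = 7, y_cooling = 7.
solvent B enters the basis when its profit ≥ yᵀa₃ = 7·5 + 7·2 = 49.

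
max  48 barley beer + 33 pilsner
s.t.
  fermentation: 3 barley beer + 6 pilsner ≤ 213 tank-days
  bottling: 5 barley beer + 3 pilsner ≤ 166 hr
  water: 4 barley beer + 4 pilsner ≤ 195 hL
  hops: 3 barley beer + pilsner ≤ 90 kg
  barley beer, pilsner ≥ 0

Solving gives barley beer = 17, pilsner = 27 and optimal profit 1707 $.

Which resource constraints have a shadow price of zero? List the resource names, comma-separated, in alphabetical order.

hops, water

fermentation: 213/213 (binding)
bottling: 166/166 (binding)
water: 176/195 (slack 19)
hops: 78/90 (slack 12)
By complementary slackness, a constraint with positive slack has shadow price 0 → hops, water.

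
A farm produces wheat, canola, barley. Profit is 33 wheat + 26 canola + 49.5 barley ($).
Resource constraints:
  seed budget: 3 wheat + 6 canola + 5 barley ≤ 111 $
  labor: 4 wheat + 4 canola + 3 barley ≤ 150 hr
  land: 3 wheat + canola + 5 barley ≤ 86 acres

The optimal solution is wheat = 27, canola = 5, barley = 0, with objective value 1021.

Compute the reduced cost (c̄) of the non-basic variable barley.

-5.5

At the optimum: seed budget uses 111 of 111 (binding); labor uses 128 of 150 (slack = 22); land uses 86 of 86 (binding).
Slack constraints have shadow price 0 (complementary slackness).
The binding rows give the dual system: 3·y_seed budget + 3·y_land = 33 and 6·y_seed budget + 1·y_land = 26.
Solving: y_seed budget = 3, y_land = 8.
Reduced cost of barley: c₃ − yᵀa₃ = 49.5 − (3·5 + 8·5) = 49.5 − 55 = -5.5.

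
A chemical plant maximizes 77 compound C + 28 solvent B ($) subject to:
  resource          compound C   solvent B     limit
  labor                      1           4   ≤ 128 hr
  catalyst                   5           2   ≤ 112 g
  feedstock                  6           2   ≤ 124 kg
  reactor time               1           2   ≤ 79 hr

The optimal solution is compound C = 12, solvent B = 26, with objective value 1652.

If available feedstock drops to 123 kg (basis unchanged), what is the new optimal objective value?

At the optimum: labor uses 116 of 128 (slack = 12); catalyst uses 112 of 112 (binding); feedstock uses 124 of 124 (binding); reactor time uses 64 of 79 (slack = 15).
By complementary slackness, y = 0 for the non-binding constraints.
From A_Bᵀ y = c: 5·y_catalyst + 6·y_feedstock = 77; 2·y_catalyst + 2·y_feedstock = 28.
→ y_catalyst = 7 and y_feedstock = 7.
Δz = y_feedstock·Δb = 7 × (-1) = -7, so new z* = 1652 − 7 = 1645.

1645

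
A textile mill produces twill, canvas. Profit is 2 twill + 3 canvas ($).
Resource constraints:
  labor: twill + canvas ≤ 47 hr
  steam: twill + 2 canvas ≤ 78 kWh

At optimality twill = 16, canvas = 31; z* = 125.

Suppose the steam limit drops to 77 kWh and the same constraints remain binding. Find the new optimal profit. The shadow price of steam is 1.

Δb = -1, so new z* = 125 + (1)·(-1) = 125 − 1 = 124.

124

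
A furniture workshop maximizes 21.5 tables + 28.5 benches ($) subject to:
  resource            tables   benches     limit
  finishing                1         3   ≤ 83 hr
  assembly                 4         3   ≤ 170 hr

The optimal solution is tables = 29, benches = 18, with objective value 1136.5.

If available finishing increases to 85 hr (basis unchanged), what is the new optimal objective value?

1147.5

At the optimum: finishing uses 83 of 83 (binding); assembly uses 170 of 170 (binding).
The binding rows give the dual system: 1·y_finishing + 4·y_assembly = 21.5 and 3·y_finishing + 3·y_assembly = 28.5.
Solving: y_finishing = 5.5, y_assembly = 4.
Δz = y_finishing·Δb = 5.5 × (2) = 11, so new z* = 1136.5 + 11 = 1147.5.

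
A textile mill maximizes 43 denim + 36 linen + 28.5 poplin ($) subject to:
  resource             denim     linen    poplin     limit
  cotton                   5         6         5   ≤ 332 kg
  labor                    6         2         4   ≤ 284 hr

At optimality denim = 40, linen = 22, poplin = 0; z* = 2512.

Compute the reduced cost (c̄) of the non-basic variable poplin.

-8.5

At the optimum: cotton uses 332 of 332 (binding); labor uses 284 of 284 (binding).
From A_Bᵀ y = c: 5·y_cotton + 6·y_labor = 43; 6·y_cotton + 2·y_labor = 36.
Solving: y_cotton = 5, y_labor = 3.
Reduced cost of poplin: c₃ − yᵀa₃ = 28.5 − (5·5 + 3·4) = 28.5 − 37 = -8.5.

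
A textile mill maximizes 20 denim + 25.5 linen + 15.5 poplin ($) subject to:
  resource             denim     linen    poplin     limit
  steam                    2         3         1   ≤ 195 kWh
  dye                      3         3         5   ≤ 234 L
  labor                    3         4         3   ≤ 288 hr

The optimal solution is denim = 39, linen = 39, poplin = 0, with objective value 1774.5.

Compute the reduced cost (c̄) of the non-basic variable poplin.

At the optimum: steam uses 195 of 195 (binding); dye uses 234 of 234 (binding); labor uses 273 of 288 (slack = 15).
Since labor is not tight, its dual is 0.
Dual feasibility on the basic columns requires 2·y_steam + 3·y_dye = 20, 3·y_steam + 3·y_dye = 25.5.
Solving: y_steam = 5.5, y_dye = 3.
Reduced cost of poplin: c₃ − yᵀa₃ = 15.5 − (5.5·1 + 3·5) = 15.5 − 20.5 = -5.

-5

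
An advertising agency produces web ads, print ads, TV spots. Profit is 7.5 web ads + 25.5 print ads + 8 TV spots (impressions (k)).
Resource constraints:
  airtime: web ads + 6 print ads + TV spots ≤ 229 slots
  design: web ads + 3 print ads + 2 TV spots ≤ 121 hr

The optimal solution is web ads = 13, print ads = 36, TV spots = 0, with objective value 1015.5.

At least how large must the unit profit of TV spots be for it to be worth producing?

At the optimum: airtime uses 229 of 229 (binding); design uses 121 of 121 (binding).
Dual feasibility on the basic columns requires 1·y_airtime + 1·y_design = 7.5, 6·y_airtime + 3·y_design = 25.5.
This yields shadow prices y_airtime = 1, y_design = 6.5.
TV spots enters the basis when its profit ≥ yᵀa₃ = 1·1 + 6.5·2 = 14.

14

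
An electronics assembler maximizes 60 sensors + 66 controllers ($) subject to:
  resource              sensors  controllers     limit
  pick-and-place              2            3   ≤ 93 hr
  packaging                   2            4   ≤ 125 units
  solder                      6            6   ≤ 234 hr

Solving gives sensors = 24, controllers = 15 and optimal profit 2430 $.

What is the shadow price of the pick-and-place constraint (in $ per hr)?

6

Check each constraint at x*: pick-and-place 93/93 (tight); packaging 108/125 (slack 17); solder 234/234 (tight).
By complementary slackness, y = 0 for the non-binding constraint.
Dual feasibility on the basic columns requires 2·y_pick-and-place + 6·y_solder = 60, 3·y_pick-and-place + 6·y_solder = 66.
This yields shadow prices y_pick-and-place = 6, y_solder = 8.
Shadow price of pick-and-place = 6.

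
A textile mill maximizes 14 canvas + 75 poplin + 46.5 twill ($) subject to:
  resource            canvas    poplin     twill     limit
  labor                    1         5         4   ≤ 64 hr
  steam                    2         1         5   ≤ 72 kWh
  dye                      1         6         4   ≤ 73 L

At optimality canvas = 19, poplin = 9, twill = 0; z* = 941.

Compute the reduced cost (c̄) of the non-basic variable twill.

-9.5

Binding: labor and dye. Non-binding: steam (25 unused).
Since steam is not tight, its dual is 0.
Dual feasibility on the basic columns requires 1·y_labor + 1·y_dye = 14, 5·y_labor + 6·y_dye = 75.
→ y_labor = 9 and y_dye = 5.
Reduced cost of twill: c₃ − yᵀa₃ = 46.5 − (9·4 + 5·4) = 46.5 − 56 = -9.5.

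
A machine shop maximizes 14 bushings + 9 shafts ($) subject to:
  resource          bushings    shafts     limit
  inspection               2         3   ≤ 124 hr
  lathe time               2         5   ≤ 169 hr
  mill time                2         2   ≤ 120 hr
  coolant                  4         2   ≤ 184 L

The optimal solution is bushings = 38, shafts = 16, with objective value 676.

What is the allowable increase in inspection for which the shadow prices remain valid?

Binding constraints: inspection, coolant. The basis is B = [[2,3],[4,2]] with det -8.
Per unit increase in inspection, x* moves by d = (-0.25, 0.5).
The basis stays optimal until lathe time becomes binding; allowable increase = 6.5 hr.

6.5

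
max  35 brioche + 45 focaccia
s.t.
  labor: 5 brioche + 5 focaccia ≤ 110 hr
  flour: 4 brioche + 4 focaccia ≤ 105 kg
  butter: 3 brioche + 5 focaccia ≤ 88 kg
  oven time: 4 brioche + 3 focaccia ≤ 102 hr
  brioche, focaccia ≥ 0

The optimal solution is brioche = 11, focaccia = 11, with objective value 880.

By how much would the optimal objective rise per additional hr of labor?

Check each constraint at x*: labor 110/110 (tight); flour 88/105 (slack 17); butter 88/88 (tight); oven time 77/102 (slack 25).
By complementary slackness, y = 0 for the non-binding constraints.
From A_Bᵀ y = c: 5·y_labor + 3·y_butter = 35; 5·y_labor + 5·y_butter = 45.
Solving: y_labor = 4, y_butter = 5.
Shadow price of labor = 4.

4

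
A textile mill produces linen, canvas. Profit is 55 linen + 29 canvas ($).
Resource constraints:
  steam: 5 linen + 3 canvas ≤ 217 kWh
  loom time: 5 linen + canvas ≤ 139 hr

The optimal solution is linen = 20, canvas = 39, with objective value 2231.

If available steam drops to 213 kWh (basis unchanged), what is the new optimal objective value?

2195

Both steam and loom time are binding at x*.
From A_Bᵀ y = c: 5·y_steam + 5·y_loom time = 55; 3·y_steam + 1·y_loom time = 29.
→ y_steam = 9 and y_loom time = 2.
Δz = y_steam·Δb = 9 × (-4) = -36, so new z* = 2231 − 36 = 2195.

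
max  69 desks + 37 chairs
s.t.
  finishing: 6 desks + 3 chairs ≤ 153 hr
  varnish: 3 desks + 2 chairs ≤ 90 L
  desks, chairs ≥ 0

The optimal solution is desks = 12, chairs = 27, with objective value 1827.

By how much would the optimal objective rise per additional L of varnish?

Check each constraint at x*: finishing 153/153 (tight); varnish 90/90 (tight).
From A_Bᵀ y = c: 6·y_finishing + 3·y_varnish = 69; 3·y_finishing + 2·y_varnish = 37.
→ y_finishing = 9 and y_varnish = 5.
Shadow price of varnish = 5.

5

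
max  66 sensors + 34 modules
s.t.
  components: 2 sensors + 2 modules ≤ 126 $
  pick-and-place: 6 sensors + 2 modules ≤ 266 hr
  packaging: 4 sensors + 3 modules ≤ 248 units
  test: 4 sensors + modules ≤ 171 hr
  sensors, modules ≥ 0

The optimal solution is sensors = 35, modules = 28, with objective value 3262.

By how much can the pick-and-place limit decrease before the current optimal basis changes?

Binding constraints: components, pick-and-place. The basis is B = [[2,2],[6,2]] with det -8.
Per unit decrease in pick-and-place, x* moves by d = (-0.25, 0.25).
The basis stays optimal until sensors reaches 0; allowable decrease = 140 hr.

140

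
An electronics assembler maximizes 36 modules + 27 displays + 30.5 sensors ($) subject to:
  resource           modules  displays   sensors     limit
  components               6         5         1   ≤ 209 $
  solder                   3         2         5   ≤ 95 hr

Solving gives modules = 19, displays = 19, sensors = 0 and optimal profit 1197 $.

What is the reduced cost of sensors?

Check each constraint at x*: components 209/209 (tight); solder 95/95 (tight).
From A_Bᵀ y = c: 6·y_components + 3·y_solder = 36; 5·y_components + 2·y_solder = 27.
→ y_components = 3 and y_solder = 6.
Reduced cost of sensors: c₃ − yᵀa₃ = 30.5 − (3·1 + 6·5) = 30.5 − 33 = -2.5.

-2.5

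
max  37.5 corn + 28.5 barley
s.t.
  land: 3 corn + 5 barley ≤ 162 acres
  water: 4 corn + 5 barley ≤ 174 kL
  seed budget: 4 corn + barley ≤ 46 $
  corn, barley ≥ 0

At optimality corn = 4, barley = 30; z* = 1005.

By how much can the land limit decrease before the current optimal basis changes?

Binding constraints: land, seed budget. The basis is B = [[3,5],[4,1]] with det -17.
Per unit decrease in land, x* moves by d = (0.0588, -0.2353).
The basis stays optimal until barley reaches 0; allowable decrease = 127.5 acres.

127.5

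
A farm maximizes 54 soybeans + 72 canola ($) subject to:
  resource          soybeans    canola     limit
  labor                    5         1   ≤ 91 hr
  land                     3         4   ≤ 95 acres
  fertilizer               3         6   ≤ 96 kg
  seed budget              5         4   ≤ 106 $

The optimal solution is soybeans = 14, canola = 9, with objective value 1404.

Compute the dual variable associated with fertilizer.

8

Check each constraint at x*: labor 79/91 (slack 12); land 78/95 (slack 17); fertilizer 96/96 (tight); seed budget 106/106 (tight).
Since labor, land are not tight, their duals are 0.
The binding rows give the dual system: 3·y_fertilizer + 5·y_seed budget = 54 and 6·y_fertilizer + 4·y_seed budget = 72.
Solving: y_fertilizer = 8, y_seed budget = 6.
Shadow price of fertilizer = 8.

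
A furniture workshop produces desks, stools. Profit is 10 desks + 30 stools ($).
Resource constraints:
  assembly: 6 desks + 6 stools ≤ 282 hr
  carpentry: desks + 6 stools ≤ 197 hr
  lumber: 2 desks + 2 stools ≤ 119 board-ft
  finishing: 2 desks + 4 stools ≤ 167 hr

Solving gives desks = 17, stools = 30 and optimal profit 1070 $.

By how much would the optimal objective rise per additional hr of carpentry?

Check each constraint at x*: assembly 282/282 (tight); carpentry 197/197 (tight); lumber 94/119 (slack 25); finishing 154/167 (slack 13).
By complementary slackness, y = 0 for the non-binding constraints.
Dual feasibility on the basic columns requires 6·y_assembly + 1·y_carpentry = 10, 6·y_assembly + 6·y_carpentry = 30.
This yields shadow prices y_assembly = 1, y_carpentry = 4.
Shadow price of carpentry = 4.

4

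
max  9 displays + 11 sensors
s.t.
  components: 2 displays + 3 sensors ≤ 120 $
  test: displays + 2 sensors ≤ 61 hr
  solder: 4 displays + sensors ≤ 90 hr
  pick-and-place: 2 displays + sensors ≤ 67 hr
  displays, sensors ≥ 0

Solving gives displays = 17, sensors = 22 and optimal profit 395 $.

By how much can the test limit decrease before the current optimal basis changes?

Binding constraints: test, solder. The basis is B = [[1,2],[4,1]] with det -7.
Per unit decrease in test, x* moves by d = (0.1429, -0.5714).
The basis stays optimal until sensors reaches 0; allowable decrease = 38.5 hr.

38.5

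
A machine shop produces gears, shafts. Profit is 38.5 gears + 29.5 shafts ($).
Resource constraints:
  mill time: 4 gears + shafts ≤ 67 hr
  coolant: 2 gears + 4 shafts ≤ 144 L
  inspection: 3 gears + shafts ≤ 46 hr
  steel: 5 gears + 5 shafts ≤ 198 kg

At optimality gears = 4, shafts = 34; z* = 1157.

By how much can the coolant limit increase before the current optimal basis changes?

8

Binding constraints: coolant, inspection. The basis is B = [[2,4],[3,1]] with det -10.
Per unit increase in coolant, x* moves by d = (-0.1, 0.3).
The basis stays optimal until steel becomes binding; allowable increase = 8 L.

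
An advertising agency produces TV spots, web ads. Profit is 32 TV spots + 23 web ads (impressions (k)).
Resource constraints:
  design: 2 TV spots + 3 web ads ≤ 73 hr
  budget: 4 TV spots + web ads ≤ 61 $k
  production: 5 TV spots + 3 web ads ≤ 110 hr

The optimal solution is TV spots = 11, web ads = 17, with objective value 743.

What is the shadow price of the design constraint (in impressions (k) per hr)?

6

Binding: design and budget. Non-binding: production (4 unused).
Slack constraints have shadow price 0 (complementary slackness).
From A_Bᵀ y = c: 2·y_design + 4·y_budget = 32; 3·y_design + 1·y_budget = 23.
This yields shadow prices y_design = 6, y_budget = 5.
Shadow price of design = 6.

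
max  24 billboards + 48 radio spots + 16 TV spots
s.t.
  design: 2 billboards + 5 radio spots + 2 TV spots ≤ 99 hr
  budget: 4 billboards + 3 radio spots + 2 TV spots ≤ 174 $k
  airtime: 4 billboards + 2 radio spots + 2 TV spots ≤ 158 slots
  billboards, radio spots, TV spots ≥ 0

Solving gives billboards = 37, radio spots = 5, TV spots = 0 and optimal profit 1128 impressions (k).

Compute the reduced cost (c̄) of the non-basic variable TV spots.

At the optimum: design uses 99 of 99 (binding); budget uses 163 of 174 (slack = 11); airtime uses 158 of 158 (binding).
Since budget is not tight, its dual is 0.
The binding rows give the dual system: 2·y_design + 4·y_airtime = 24 and 5·y_design + 2·y_airtime = 48.
This yields shadow prices y_design = 9, y_airtime = 1.5.
Reduced cost of TV spots: c₃ − yᵀa₃ = 16 − (9·2 + 1.5·2) = 16 − 21 = -5.

-5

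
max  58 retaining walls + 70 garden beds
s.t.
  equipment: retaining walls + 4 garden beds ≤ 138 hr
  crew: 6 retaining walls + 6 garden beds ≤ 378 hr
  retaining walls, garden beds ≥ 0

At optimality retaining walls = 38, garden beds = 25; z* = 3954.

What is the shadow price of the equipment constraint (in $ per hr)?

Check each constraint at x*: equipment 138/138 (tight); crew 378/378 (tight).
From A_Bᵀ y = c: 1·y_equipment + 6·y_crew = 58; 4·y_equipment + 6·y_crew = 70.
Solving: y_equipment = 4, y_crew = 9.
Shadow price of equipment = 4.

4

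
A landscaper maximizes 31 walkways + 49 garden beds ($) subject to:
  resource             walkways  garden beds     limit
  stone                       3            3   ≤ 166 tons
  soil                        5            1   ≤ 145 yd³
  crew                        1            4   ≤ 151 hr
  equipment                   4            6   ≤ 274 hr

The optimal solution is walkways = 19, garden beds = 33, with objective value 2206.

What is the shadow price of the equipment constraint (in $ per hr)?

7.5

Check each constraint at x*: stone 156/166 (slack 10); soil 128/145 (slack 17); crew 151/151 (tight); equipment 274/274 (tight).
Slack constraints have shadow price 0 (complementary slackness).
From A_Bᵀ y = c: 1·y_crew + 4·y_equipment = 31; 4·y_crew + 6·y_equipment = 49.
This yields shadow prices y_crew = 1, y_equipment = 7.5.
Shadow price of equipment = 7.5.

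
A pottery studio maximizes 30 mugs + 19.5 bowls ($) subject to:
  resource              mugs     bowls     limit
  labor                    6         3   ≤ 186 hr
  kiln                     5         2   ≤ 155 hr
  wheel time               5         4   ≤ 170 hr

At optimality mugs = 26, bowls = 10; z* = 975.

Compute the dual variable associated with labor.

2.5

Binding: labor and wheel time. Non-binding: kiln (5 unused).
Since kiln is not tight, its dual is 0.
From A_Bᵀ y = c: 6·y_labor + 5·y_wheel time = 30; 3·y_labor + 4·y_wheel time = 19.5.
Solving: y_labor = 2.5, y_wheel time = 3.
Shadow price of labor = 2.5.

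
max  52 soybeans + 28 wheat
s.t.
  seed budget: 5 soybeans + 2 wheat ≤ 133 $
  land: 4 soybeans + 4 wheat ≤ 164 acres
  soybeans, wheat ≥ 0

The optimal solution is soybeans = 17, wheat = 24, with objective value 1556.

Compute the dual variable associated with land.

3

Check each constraint at x*: seed budget 133/133 (tight); land 164/164 (tight).
From A_Bᵀ y = c: 5·y_seed budget + 4·y_land = 52; 2·y_seed budget + 4·y_land = 28.
→ y_seed budget = 8 and y_land = 3.
Shadow price of land = 3.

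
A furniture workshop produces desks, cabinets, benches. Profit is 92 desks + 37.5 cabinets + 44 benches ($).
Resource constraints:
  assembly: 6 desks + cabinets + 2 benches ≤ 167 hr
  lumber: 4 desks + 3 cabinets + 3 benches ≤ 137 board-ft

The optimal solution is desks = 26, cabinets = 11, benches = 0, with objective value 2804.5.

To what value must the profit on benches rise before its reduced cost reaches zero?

46.5

At the optimum: assembly uses 167 of 167 (binding); lumber uses 137 of 137 (binding).
From A_Bᵀ y = c: 6·y_assembly + 4·y_lumber = 92; 1·y_assembly + 3·y_lumber = 37.5.
Solving: y_assembly = 9, y_lumber = 9.5.
benches enters the basis when its profit ≥ yᵀa₃ = 9·2 + 9.5·3 = 46.5.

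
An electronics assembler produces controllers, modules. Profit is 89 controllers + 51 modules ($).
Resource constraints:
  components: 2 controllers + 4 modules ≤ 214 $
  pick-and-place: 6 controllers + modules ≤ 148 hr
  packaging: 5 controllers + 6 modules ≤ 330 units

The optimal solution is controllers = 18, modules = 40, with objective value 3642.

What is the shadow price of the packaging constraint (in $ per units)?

At the optimum: components uses 196 of 214 (slack = 18); pick-and-place uses 148 of 148 (binding); packaging uses 330 of 330 (binding).
Slack constraints have shadow price 0 (complementary slackness).
From A_Bᵀ y = c: 6·y_pick-and-place + 5·y_packaging = 89; 1·y_pick-and-place + 6·y_packaging = 51.
This yields shadow prices y_pick-and-place = 9, y_packaging = 7.
Shadow price of packaging = 7.

7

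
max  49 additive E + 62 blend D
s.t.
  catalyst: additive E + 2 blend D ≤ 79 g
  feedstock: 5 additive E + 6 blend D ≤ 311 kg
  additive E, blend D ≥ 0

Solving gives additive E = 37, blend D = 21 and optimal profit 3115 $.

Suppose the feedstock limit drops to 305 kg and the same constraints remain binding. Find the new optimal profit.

Check each constraint at x*: catalyst 79/79 (tight); feedstock 311/311 (tight).
From A_Bᵀ y = c: 1·y_catalyst + 5·y_feedstock = 49; 2·y_catalyst + 6·y_feedstock = 62.
Solving: y_catalyst = 4, y_feedstock = 9.
Δz = y_feedstock·Δb = 9 × (-6) = -54, so new z* = 3115 − 54 = 3061.

3061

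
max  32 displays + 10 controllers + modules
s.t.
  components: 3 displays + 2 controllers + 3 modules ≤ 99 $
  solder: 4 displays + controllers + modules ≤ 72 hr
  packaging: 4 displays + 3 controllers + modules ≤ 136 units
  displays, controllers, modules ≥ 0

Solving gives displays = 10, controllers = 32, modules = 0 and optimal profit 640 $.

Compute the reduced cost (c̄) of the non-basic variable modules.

-7

Check each constraint at x*: components 94/99 (slack 5); solder 72/72 (tight); packaging 136/136 (tight).
Since components is not tight, its dual is 0.
From A_Bᵀ y = c: 4·y_solder + 4·y_packaging = 32; 1·y_solder + 3·y_packaging = 10.
This yields shadow prices y_solder = 7, y_packaging = 1.
Reduced cost of modules: c₃ − yᵀa₃ = 1 − (7·1 + 1·1) = 1 − 8 = -7.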